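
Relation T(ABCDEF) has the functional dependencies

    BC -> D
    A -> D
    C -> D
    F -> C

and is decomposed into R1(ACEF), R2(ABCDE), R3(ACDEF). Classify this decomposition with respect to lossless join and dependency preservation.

Lossless test (chase): Rows 1 and 2 agree on A; apply A→D and equate their D entries. No row becomes fully distinguished — the join is lossy.
Dependency preservation: every FD's attributes lie within a single fragment, so each can be enforced locally — preserved.

lossy but dependency-preserving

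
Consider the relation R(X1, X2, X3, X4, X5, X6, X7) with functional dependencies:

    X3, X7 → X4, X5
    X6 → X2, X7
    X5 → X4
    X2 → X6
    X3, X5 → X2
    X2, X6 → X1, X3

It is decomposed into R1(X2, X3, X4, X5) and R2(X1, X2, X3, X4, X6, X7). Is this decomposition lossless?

Common attributes: R1 ∩ R2 = {X2, X3, X4}.
Closure of {X2, X3, X4}: X2 → X6 applies, adding X6; X2, X6 → X1, X3 applies, adding X1; X6 → X2, X7 applies, adding X7; X3, X7 → X4, X5 applies, adding X5. So (X2, X3, X4)⁺ = {X1, X2, X3, X4, X5, X6, X7}.
This closure contains every attribute of R1, so R1 ∩ R2 → R1. The join is lossless.

Yes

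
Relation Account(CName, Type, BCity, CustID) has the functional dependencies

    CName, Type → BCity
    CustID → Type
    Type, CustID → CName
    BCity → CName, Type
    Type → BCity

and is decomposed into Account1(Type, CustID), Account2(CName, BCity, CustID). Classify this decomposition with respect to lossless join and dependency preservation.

Lossless test: (CustID)⁺ = {CName, Type, BCity, CustID}, which contains all of one fragment — lossless.
Dependency preservation: the restricted closure of {CName, Type} across the fragments never reaches {BCity}, so CName, Type → BCity cannot be enforced without a join — not preserved.

lossless but not dependency-preserving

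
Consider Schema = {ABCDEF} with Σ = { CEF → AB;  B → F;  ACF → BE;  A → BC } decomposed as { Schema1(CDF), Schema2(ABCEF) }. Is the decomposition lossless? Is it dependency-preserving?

Lossless test: (CF)⁺ = {CF}, which is a superkey of neither fragment — lossy.
Dependency preservation: every FD's attributes lie within a single fragment, so each can be enforced locally — preserved.

lossy but dependency-preserving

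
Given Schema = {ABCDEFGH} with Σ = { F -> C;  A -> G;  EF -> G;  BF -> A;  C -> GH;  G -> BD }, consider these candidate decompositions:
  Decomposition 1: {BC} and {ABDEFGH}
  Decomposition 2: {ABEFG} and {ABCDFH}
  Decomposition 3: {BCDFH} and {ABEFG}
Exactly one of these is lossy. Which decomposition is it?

Decomposition 1

Decomposition 1: common = {B}, closure = {B} → lossy.
Decomposition 2: common = {ABF}, closure = {ABCDFGH} → lossless.
Decomposition 3: common = {BF}, closure = {ABCDFGH} → lossless.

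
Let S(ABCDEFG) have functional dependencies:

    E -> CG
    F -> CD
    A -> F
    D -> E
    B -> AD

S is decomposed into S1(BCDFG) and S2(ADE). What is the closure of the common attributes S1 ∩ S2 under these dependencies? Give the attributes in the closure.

CDEG

S1 ∩ S2 = {D}.
D → E applies, adding E
E → CG applies, adding CG
Closure: {CDEG}.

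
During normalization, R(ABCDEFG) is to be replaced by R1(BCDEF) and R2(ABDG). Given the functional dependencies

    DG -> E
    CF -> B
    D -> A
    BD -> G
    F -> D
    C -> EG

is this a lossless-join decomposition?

Common attributes: R1 ∩ R2 = {BD}.
Closure of {BD}: D → A applies, adding A; BD → G applies, adding G; DG → E applies, adding E. So (BD)⁺ = {ABDEG}.
This closure contains every attribute of R2, so R1 ∩ R2 → R2. The join is lossless.

Yes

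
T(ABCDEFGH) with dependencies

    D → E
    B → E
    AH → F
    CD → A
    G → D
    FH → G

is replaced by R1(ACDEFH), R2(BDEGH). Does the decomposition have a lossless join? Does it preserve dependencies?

Lossless test: (DEH)⁺ = {DEH}, which is a superkey of neither fragment — lossy.
Dependency preservation: the restricted closure of {FH} across the fragments never reaches {G}, so FH → G cannot be enforced without a join — not preserved.

lossy and not dependency-preserving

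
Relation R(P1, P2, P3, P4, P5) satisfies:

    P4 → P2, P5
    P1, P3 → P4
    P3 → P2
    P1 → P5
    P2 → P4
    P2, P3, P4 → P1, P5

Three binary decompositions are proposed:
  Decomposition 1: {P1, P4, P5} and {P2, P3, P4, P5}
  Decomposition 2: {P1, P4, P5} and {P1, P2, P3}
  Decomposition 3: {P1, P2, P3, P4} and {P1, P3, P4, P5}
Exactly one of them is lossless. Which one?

Decomposition 1: common = {P4, P5}, closure = {P2, P4, P5} → lossy.
Decomposition 2: common = {P1}, closure = {P1, P5} → lossy.
Decomposition 3: common = {P1, P3, P4}, closure = {P1, P2, P3, P4, P5} → lossless.

Decomposition 3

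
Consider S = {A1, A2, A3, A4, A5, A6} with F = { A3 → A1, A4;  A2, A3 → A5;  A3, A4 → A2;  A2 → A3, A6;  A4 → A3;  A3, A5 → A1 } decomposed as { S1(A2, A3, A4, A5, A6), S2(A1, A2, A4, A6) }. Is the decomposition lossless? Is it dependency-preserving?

lossless and dependency-preserving

Lossless test: (A2, A4, A6)⁺ = {A1, A2, A3, A4, A5, A6}, which contains all of one fragment — lossless.
Dependency preservation: A3 → A1, A4; A3, A5 → A1 are not contained in any single fragment, but the restricted closure of each left-hand side across the fragments still reaches the right-hand side; the remaining FDs each lie inside some fragment. All dependencies are preserved.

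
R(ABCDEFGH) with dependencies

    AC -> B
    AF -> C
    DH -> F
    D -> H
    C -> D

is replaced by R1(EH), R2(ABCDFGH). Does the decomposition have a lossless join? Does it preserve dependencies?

Lossless test: (H)⁺ = {H}, which is a superkey of neither fragment — lossy.
Dependency preservation: every FD's attributes lie within a single fragment, so each can be enforced locally — preserved.

lossy but dependency-preserving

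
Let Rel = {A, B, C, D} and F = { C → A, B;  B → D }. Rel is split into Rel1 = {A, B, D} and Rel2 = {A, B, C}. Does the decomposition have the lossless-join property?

Yes

Common attributes: Rel1 ∩ Rel2 = {A, B}.
Closure of {A, B}: B → D applies, adding D. So (A, B)⁺ = {A, B, D}.
This closure contains every attribute of Rel1, so Rel1 ∩ Rel2 → Rel1. The join is lossless.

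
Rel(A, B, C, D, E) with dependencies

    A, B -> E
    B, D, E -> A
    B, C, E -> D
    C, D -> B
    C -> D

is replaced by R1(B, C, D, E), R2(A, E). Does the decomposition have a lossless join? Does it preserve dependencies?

lossy and not dependency-preserving

Lossless test: (E)⁺ = {E}, which is a superkey of neither fragment — lossy.
Dependency preservation: the restricted closure of {A, B} across the fragments never reaches {E}, so A, B → E cannot be enforced without a join — not preserved.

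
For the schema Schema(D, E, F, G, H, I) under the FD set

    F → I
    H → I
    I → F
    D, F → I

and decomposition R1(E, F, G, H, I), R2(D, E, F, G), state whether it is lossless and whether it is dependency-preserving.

lossy but dependency-preserving

Lossless test: (E, F, G)⁺ = {E, F, G, I}, which is a superkey of neither fragment — lossy.
Dependency preservation: D, F → I is not contained in any single fragment, but the restricted closure of its left-hand side across the fragments still reaches the right-hand side; the remaining FDs each lie inside some fragment. All dependencies are preserved.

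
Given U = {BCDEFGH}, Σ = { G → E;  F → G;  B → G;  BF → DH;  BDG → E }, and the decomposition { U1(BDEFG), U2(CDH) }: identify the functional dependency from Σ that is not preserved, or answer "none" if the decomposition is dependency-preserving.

Check BF → DH: no single fragment contains all of {BDFH}, and the restricted closure of {BF} across the fragments never reaches {DH}.
G → E is preserved.
F → G is preserved.
B → G is preserved.
BDG → E is preserved.

BF → DH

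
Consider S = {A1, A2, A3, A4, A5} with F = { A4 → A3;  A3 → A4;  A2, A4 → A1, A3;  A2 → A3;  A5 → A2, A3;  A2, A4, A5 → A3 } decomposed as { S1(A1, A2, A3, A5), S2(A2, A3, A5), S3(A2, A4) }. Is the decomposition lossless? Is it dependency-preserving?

Lossless test (chase): Rows 1 and 2 agree on A3; apply A3→A4 and equate their A4 entries. Rows 1 and 2 agree on A2, A4; apply A2, A4→A1, A3 and equate their A1, A3 entries. Rows 1 and 3 agree on A2; apply A2→A3 and equate their A3 entries. Rows 1 and 3 agree on A3; apply A3→A4 and equate their A4 entries. Rows 1 and 3 agree on A2, A4; apply A2, A4→A1, A3 and equate their A1, A3 entries. Row 1 is now all distinguished symbols — the join is lossless.
Dependency preservation: the restricted closure of {A4} across the fragments never reaches {A3}, so A4 → A3 cannot be enforced without a join — not preserved.

lossless but not dependency-preserving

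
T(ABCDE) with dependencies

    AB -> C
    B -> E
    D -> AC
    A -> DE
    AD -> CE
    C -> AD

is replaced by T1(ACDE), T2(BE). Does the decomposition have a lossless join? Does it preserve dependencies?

Lossless test: (E)⁺ = {E}, which is a superkey of neither fragment — lossy.
Dependency preservation: AB → C is not contained in any single fragment, but the restricted closure of its left-hand side across the fragments still reaches the right-hand side; the remaining FDs each lie inside some fragment. All dependencies are preserved.

lossy but dependency-preserving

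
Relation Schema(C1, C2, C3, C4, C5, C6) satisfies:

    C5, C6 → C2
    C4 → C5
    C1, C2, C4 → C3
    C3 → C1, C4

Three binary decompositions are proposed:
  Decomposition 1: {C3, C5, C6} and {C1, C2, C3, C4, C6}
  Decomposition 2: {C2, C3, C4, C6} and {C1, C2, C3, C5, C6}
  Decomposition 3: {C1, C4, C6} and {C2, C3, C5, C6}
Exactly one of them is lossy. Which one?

Decomposition 3

Decomposition 1: common = {C3, C6}, closure = {C1, C2, C3, C4, C5, C6} → lossless.
Decomposition 2: common = {C2, C3, C6}, closure = {C1, C2, C3, C4, C5, C6} → lossless.
Decomposition 3: common = {C6}, closure = {C6} → lossy.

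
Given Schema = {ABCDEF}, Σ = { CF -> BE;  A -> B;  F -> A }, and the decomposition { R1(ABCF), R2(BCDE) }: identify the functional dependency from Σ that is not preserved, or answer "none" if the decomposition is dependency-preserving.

Check CF → BE: no single fragment contains all of {BCEF}, and the restricted closure of {CF} across the fragments never reaches {BE}.
A → B is preserved.
F → A is preserved.

CF -> BE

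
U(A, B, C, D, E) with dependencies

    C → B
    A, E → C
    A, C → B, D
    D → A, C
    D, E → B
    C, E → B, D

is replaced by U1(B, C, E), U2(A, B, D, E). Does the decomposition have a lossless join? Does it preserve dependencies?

Lossless test: (B, E)⁺ = {B, E}, which is a superkey of neither fragment — lossy.
Dependency preservation: the restricted closure of {A, E} across the fragments never reaches {C}, so A, E → C cannot be enforced without a join — not preserved.

lossy and not dependency-preserving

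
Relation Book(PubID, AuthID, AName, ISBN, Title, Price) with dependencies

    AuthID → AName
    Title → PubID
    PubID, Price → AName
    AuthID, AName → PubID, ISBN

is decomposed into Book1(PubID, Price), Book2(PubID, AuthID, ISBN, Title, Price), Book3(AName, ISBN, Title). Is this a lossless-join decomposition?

No

Chase test. Columns are PubID, AuthID, AName, ISBN, Title, Price; row i has aⱼ where attribute j ∈ Booki, else bᵢⱼ.
Initial tableau (one row per fragment):
  row 1: a1 b12 b13 b14 b15 a6
  row 2: a1 a2 b23 a4 a5 a6
  row 3: b31 b32 a3 a4 a5 b36
Rows 2 and 3 agree on Title; apply Title→PubID and equate their PubID entries.
Rows 1 and 2 agree on PubID, Price; apply PubID, Price→AName and equate their AName entries.
No row becomes fully distinguished — the join is lossy.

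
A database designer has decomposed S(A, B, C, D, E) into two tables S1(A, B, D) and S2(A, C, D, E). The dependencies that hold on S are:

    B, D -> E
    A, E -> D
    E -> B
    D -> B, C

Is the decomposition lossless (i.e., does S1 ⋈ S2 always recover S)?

Yes

Common attributes: S1 ∩ S2 = {A, D}.
Closure of {A, D}: D → B, C applies, adding B, C; B, D → E applies, adding E. So (A, D)⁺ = {A, B, C, D, E}.
This closure contains every attribute of S1, so S1 ∩ S2 → S1. The join is lossless.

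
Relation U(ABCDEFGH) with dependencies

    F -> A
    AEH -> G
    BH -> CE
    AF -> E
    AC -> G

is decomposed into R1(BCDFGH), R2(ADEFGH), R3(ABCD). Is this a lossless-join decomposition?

Yes

Chase test. Columns are ABCDEFGH; row i has aⱼ where attribute j ∈ Ri, else bᵢⱼ.
Initial tableau (one row per fragment):
  row 1: b11 a2 a3 a4 b15 a6 a7 a8
  row 2: a1 b22 b23 a4 a5 a6 a7 a8
  row 3: a1 a2 a3 a4 b35 b36 b37 b38
Rows 1 and 2 agree on F; apply F→A and equate their A entries.
Rows 1 and 2 agree on AF; apply AF→E and equate their E entries.
Rows 1 and 3 agree on AC; apply AC→G and equate their G entries.
Row 1 is now all distinguished symbols — the join is lossless.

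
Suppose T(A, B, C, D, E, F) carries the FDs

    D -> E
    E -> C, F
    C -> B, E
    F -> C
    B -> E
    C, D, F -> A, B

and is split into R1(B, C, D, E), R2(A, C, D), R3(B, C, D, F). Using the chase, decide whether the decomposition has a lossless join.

Yes

Chase test. Columns are A, B, C, D, E, F; row i has aⱼ where attribute j ∈ Ri, else bᵢⱼ.
Initial tableau (one row per fragment):
  row 1: b11 a2 a3 a4 a5 b16
  row 2: a1 b22 a3 a4 b25 b26
  row 3: b31 a2 a3 a4 b35 a6
Rows 1 and 2 agree on D; apply D→E and equate their E entries.
Rows 1 and 3 agree on D; apply D→E and equate their E entries.
Rows 1 and 2 agree on E; apply E→C, F and equate their C, F entries.
Rows 1 and 3 agree on E; apply E→C, F and equate their C, F entries.
Rows 1 and 2 agree on C; apply C→B, E and equate their B, E entries.
Rows 1 and 2 agree on C, D, F; apply C, D, F→A, B and equate their A, B entries.
Rows 1 and 3 agree on C, D, F; apply C, D, F→A, B and equate their A, B entries.
Row 1 is now all distinguished symbols — the join is lossless.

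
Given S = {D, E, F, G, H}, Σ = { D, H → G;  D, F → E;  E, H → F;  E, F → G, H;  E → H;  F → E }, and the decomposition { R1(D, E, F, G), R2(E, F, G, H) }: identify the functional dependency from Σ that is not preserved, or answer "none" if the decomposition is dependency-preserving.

Check D, H → G: no single fragment contains all of {D, G, H}, and the restricted closure of {D, H} across the fragments never reaches {G}.
D, F → E is preserved.
E, H → F is preserved.
E, F → G, H is preserved.
E → H is preserved.
F → E is preserved.

D, H → G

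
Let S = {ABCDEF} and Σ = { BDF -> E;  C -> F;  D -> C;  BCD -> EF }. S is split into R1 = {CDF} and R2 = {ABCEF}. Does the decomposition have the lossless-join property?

No

Common attributes: R1 ∩ R2 = {CF}.
No dependency enlarges {CF}, so (CF)⁺ = {CF}.
The closure contains neither all of R1 = {CDF} nor all of R2 = {ABCEF}, so the common attributes are not a superkey of either fragment. The join is lossy.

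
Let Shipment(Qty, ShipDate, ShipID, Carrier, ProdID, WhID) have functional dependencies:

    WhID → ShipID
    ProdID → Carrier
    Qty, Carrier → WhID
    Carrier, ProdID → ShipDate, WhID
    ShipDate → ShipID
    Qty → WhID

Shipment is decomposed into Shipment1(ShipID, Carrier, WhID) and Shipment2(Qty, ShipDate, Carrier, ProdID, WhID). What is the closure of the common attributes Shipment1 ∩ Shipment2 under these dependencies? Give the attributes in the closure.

ShipID, Carrier, WhID

Shipment1 ∩ Shipment2 = {Carrier, WhID}.
WhID → ShipID applies, adding ShipID
Closure: {ShipID, Carrier, WhID}.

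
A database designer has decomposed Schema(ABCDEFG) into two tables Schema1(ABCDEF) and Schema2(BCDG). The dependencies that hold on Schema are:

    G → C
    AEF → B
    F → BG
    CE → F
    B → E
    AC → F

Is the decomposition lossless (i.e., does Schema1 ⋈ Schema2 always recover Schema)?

Yes

Common attributes: Schema1 ∩ Schema2 = {BCD}.
Closure of {BCD}: B → E applies, adding E; CE → F applies, adding F; F → BG applies, adding G. So (BCD)⁺ = {BCDEFG}.
This closure contains every attribute of Schema2, so Schema1 ∩ Schema2 → Schema2. The join is lossless.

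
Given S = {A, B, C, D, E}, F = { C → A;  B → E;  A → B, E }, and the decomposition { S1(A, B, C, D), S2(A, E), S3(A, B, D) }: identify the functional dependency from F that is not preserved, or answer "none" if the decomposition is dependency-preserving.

B → E

Check B → E: no single fragment contains all of {B, E}, and the restricted closure of {B} across the fragments never reaches {E}.
C → A is preserved.
A → B, E is preserved.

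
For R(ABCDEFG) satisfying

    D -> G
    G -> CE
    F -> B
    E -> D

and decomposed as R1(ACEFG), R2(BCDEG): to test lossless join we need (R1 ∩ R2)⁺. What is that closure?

CDEG

R1 ∩ R2 = {CEG}.
E → D applies, adding D
Closure: {CDEG}.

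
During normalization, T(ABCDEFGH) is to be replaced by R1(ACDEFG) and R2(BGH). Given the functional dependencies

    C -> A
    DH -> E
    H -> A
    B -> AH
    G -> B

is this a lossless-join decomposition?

Yes

Common attributes: R1 ∩ R2 = {G}.
Closure of {G}: G → B applies, adding B; B → AH applies, adding AH. So (G)⁺ = {ABGH}.
This closure contains every attribute of R2, so R1 ∩ R2 → R2. The join is lossless.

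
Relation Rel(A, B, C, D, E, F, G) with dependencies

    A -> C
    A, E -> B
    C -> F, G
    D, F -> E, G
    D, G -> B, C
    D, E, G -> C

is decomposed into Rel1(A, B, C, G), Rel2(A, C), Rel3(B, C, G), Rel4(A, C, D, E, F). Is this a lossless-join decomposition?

No

Chase test. Columns are A, B, C, D, E, F, G; row i has aⱼ where attribute j ∈ Reli, else bᵢⱼ.
Initial tableau (one row per fragment):
  row 1: a1 a2 a3 b14 b15 b16 a7
  row 2: a1 b22 a3 b24 b25 b26 b27
  row 3: b31 a2 a3 b34 b35 b36 a7
  row 4: a1 b42 a3 a4 a5 a6 b47
Rows 1 and 2 agree on C; apply C→F, G and equate their F, G entries.
Rows 1 and 3 agree on C; apply C→F, G and equate their F, G entries.
Rows 1 and 4 agree on C; apply C→F, G and equate their F, G entries.
No row becomes fully distinguished — the join is lossy.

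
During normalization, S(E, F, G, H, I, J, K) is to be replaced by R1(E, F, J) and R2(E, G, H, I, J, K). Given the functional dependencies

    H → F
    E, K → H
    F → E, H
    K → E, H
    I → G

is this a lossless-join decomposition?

No

Common attributes: R1 ∩ R2 = {E, J}.
No dependency enlarges {E, J}, so (E, J)⁺ = {E, J}.
The closure contains neither all of R1 = {E, F, J} nor all of R2 = {E, G, H, I, J, K}, so the common attributes are not a superkey of either fragment. The join is lossy.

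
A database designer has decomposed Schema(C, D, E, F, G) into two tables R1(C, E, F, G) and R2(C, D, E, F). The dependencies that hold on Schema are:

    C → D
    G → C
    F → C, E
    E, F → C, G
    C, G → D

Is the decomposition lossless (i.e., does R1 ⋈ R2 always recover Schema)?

Yes

Common attributes: R1 ∩ R2 = {C, E, F}.
Closure of {C, E, F}: C → D applies, adding D; E, F → C, G applies, adding G. So (C, E, F)⁺ = {C, D, E, F, G}.
This closure contains every attribute of R1, so R1 ∩ R2 → R1. The join is lossless.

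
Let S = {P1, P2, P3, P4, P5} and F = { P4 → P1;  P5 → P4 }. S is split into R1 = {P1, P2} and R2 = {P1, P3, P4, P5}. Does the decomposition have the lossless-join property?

Common attributes: R1 ∩ R2 = {P1}.
No dependency enlarges {P1}, so (P1)⁺ = {P1}.
The closure contains neither all of R1 = {P1, P2} nor all of R2 = {P1, P3, P4, P5}, so the common attributes are not a superkey of either fragment. The join is lossy.

No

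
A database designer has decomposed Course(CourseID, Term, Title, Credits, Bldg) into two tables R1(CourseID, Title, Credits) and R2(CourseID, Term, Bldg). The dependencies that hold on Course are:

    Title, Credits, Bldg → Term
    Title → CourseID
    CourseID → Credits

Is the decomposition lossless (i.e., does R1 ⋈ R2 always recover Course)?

No

Common attributes: R1 ∩ R2 = {CourseID}.
Closure of {CourseID}: CourseID → Credits applies, adding Credits. So (CourseID)⁺ = {CourseID, Credits}.
The closure contains neither all of R1 = {CourseID, Title, Credits} nor all of R2 = {CourseID, Term, Bldg}, so the common attributes are not a superkey of either fragment. The join is lossy.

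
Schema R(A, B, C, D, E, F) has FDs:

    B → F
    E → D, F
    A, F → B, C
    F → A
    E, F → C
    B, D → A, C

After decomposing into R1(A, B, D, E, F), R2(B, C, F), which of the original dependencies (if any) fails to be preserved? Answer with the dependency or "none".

none

B → F lies within R1.
E → D, F lies within R1.
A, F → B, C: restricted closure across fragments reaches B, C.
F → A lies within R1.
E, F → C: restricted closure across fragments reaches C.
B, D → A, C: restricted closure across fragments reaches A, C.
Every dependency is enforceable on the fragments, so the decomposition is dependency-preserving.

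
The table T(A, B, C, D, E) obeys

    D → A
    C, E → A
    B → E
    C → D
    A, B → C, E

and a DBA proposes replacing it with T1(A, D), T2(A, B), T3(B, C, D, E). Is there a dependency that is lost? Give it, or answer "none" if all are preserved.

A, B → C, E

Check A, B → C, E: no single fragment contains all of {A, B, C, E}, and the restricted closure of {A, B} across the fragments never reaches {C, E}.
D → A is preserved.
C, E → A is preserved.
B → E is preserved.
C → D is preserved.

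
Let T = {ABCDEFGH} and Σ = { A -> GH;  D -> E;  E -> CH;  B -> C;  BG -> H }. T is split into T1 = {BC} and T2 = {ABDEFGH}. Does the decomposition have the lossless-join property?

Common attributes: T1 ∩ T2 = {B}.
Closure of {B}: B → C applies, adding C. So (B)⁺ = {BC}.
This closure contains every attribute of T1, so T1 ∩ T2 → T1. The join is lossless.

Yes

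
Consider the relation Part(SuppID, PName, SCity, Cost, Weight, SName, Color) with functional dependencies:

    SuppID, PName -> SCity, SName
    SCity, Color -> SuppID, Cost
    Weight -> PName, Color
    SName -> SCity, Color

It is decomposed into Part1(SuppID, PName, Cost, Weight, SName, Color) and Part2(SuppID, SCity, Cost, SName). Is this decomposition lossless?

Common attributes: Part1 ∩ Part2 = {SuppID, Cost, SName}.
Closure of {SuppID, Cost, SName}: SName → SCity, Color applies, adding SCity, Color. So (SuppID, Cost, SName)⁺ = {SuppID, SCity, Cost, SName, Color}.
This closure contains every attribute of Part2, so Part1 ∩ Part2 → Part2. The join is lossless.

Yes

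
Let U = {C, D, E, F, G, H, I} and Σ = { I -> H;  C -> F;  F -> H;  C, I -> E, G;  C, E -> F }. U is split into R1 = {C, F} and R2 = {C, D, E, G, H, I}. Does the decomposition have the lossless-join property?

Yes

Common attributes: R1 ∩ R2 = {C}.
Closure of {C}: C → F applies, adding F; F → H applies, adding H. So (C)⁺ = {C, F, H}.
This closure contains every attribute of R1, so R1 ∩ R2 → R1. The join is lossless.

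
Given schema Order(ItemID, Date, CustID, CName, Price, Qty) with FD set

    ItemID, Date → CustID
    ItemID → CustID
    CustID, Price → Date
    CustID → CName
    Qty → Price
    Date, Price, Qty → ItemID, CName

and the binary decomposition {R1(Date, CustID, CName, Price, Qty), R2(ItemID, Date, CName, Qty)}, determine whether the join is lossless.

Common attributes: R1 ∩ R2 = {Date, CName, Qty}.
Closure of {Date, CName, Qty}: Qty → Price applies, adding Price; Date, Price, Qty → ItemID, CName applies, adding ItemID; ItemID, Date → CustID applies, adding CustID. So (Date, CName, Qty)⁺ = {ItemID, Date, CustID, CName, Price, Qty}.
This closure contains every attribute of R1, so R1 ∩ R2 → R1. The join is lossless.

Yes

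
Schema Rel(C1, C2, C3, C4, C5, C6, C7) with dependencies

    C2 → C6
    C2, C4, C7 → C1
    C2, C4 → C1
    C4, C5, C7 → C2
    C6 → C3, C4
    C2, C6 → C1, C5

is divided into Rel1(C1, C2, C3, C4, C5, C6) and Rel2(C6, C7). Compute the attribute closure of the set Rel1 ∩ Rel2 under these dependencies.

C3, C4, C6

Rel1 ∩ Rel2 = {C6}.
C6 → C3, C4 applies, adding C3, C4
Closure: {C3, C4, C6}.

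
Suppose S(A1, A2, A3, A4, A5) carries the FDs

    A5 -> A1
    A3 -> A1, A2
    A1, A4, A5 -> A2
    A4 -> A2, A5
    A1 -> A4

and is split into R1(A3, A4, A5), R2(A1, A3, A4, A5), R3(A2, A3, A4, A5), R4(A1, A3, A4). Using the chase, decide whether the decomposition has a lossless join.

Chase test. Columns are A1, A2, A3, A4, A5; row i has aⱼ where attribute j ∈ Ri, else bᵢⱼ.
Initial tableau (one row per fragment):
  row 1: b11 b12 a3 a4 a5
  row 2: a1 b22 a3 a4 a5
  row 3: b31 a2 a3 a4 a5
  row 4: a1 b42 a3 a4 b45
Rows 1 and 2 agree on A5; apply A5→A1 and equate their A1 entries.
Rows 1 and 3 agree on A5; apply A5→A1 and equate their A1 entries.
Rows 1 and 2 agree on A3; apply A3→A1, A2 and equate their A1, A2 entries.
Rows 1 and 3 agree on A3; apply A3→A1, A2 and equate their A1, A2 entries.
Rows 1 and 4 agree on A3; apply A3→A1, A2 and equate their A1, A2 entries.
Rows 1 and 4 agree on A4; apply A4→A2, A5 and equate their A2, A5 entries.
Row 1 is now all distinguished symbols — the join is lossless.

Yes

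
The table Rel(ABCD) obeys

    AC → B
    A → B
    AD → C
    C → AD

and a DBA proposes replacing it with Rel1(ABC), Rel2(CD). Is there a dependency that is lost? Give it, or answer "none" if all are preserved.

AD → C

Check AD → C: no single fragment contains all of {ACD}, and the restricted closure of {AD} across the fragments never reaches {C}.
AC → B is preserved.
A → B is preserved.
C → AD is preserved.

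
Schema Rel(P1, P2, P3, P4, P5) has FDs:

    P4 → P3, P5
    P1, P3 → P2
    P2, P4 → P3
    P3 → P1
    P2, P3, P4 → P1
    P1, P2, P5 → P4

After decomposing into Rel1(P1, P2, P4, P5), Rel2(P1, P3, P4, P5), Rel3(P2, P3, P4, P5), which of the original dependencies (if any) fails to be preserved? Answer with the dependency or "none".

P4 → P3, P5 lies within Rel2.
P1, P3 → P2: restricted closure across fragments reaches P2.
P2, P4 → P3 lies within Rel3.
P3 → P1 lies within Rel2.
P2, P3, P4 → P1: restricted closure across fragments reaches P1.
P1, P2, P5 → P4 lies within Rel1.
Every dependency is enforceable on the fragments, so the decomposition is dependency-preserving.

none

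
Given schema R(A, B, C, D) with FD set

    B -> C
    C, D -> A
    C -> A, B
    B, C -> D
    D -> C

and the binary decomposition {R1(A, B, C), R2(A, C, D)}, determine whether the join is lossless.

Yes

Common attributes: R1 ∩ R2 = {A, C}.
Closure of {A, C}: C → A, B applies, adding B; B, C → D applies, adding D. So (A, C)⁺ = {A, B, C, D}.
This closure contains every attribute of R1, so R1 ∩ R2 → R1. The join is lossless.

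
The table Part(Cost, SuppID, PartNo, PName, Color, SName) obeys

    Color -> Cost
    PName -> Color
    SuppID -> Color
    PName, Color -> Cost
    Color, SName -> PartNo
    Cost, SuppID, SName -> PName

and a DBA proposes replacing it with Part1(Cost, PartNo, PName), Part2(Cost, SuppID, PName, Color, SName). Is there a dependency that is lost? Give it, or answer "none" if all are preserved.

Check Color, SName → PartNo: no single fragment contains all of {PartNo, Color, SName}, and the restricted closure of {Color, SName} across the fragments never reaches {PartNo}.
Color → Cost is preserved.
PName → Color is preserved.
SuppID → Color is preserved.
PName, Color → Cost is preserved.
Cost, SuppID, SName → PName is preserved.

Color, SName -> PartNo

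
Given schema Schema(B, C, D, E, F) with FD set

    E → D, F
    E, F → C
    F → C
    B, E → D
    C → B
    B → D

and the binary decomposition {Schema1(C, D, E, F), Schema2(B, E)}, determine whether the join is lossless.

Common attributes: Schema1 ∩ Schema2 = {E}.
Closure of {E}: E → D, F applies, adding D, F; E, F → C applies, adding C; C → B applies, adding B. So (E)⁺ = {B, C, D, E, F}.
This closure contains every attribute of Schema1, so Schema1 ∩ Schema2 → Schema1. The join is lossless.

Yes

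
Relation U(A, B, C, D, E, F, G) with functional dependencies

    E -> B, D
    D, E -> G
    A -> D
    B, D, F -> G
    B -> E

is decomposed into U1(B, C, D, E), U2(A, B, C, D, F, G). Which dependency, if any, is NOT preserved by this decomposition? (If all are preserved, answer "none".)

E → B, D lies within U1.
D, E → G: restricted closure across fragments reaches G.
A → D lies within U2.
B, D, F → G lies within U2.
B → E lies within U1.
Every dependency is enforceable on the fragments, so the decomposition is dependency-preserving.

none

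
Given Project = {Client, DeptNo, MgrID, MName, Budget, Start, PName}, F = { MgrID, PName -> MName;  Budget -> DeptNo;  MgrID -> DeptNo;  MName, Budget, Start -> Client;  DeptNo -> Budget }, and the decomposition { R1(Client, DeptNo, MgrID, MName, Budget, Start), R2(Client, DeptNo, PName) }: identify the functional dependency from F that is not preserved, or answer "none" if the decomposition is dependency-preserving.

Check MgrID, PName → MName: no single fragment contains all of {MgrID, MName, PName}, and the restricted closure of {MgrID, PName} across the fragments never reaches {MName}.
Budget → DeptNo is preserved.
MgrID → DeptNo is preserved.
MName, Budget, Start → Client is preserved.
DeptNo → Budget is preserved.

MgrID, PName -> MName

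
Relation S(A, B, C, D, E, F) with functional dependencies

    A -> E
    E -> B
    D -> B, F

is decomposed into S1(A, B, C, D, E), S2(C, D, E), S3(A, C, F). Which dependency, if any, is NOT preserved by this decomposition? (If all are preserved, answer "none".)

Check D → B, F: no single fragment contains all of {B, D, F}, and the restricted closure of {D} across the fragments never reaches {B, F}.
A → E is preserved.
E → B is preserved.

D -> B, F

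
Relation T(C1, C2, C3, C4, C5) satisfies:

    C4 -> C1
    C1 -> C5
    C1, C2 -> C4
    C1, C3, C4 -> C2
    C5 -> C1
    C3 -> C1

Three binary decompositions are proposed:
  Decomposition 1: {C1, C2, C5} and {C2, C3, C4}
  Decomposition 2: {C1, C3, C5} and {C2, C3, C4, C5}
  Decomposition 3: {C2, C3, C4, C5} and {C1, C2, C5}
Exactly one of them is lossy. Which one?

Decomposition 1: common = {C2}, closure = {C2} → lossy.
Decomposition 2: common = {C3, C5}, closure = {C1, C3, C5} → lossless.
Decomposition 3: common = {C2, C5}, closure = {C1, C2, C4, C5} → lossless.

Decomposition 1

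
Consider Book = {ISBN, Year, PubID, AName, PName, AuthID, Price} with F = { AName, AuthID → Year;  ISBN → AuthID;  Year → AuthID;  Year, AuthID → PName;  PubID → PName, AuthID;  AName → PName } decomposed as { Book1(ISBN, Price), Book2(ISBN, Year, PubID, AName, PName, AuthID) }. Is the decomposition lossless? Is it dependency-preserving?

lossy but dependency-preserving

Lossless test: (ISBN)⁺ = {ISBN, AuthID}, which is a superkey of neither fragment — lossy.
Dependency preservation: every FD's attributes lie within a single fragment, so each can be enforced locally — preserved.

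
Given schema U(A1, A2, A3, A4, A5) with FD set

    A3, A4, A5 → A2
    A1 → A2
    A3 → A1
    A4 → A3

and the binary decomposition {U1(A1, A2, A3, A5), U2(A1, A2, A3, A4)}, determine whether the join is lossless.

No

Common attributes: U1 ∩ U2 = {A1, A2, A3}.
No dependency enlarges {A1, A2, A3}, so (A1, A2, A3)⁺ = {A1, A2, A3}.
The closure contains neither all of U1 = {A1, A2, A3, A5} nor all of U2 = {A1, A2, A3, A4}, so the common attributes are not a superkey of either fragment. The join is lossy.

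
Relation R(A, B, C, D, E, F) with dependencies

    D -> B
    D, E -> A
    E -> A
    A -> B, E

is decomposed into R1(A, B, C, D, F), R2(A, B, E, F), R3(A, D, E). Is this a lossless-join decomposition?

Yes

Chase test. Columns are A, B, C, D, E, F; row i has aⱼ where attribute j ∈ Ri, else bᵢⱼ.
Initial tableau (one row per fragment):
  row 1: a1 a2 a3 a4 b15 a6
  row 2: a1 a2 b23 b24 a5 a6
  row 3: a1 b32 b33 a4 a5 b36
Rows 1 and 3 agree on D; apply D→B and equate their B entries.
Rows 1 and 2 agree on A; apply A→B, E and equate their B, E entries.
Row 1 is now all distinguished symbols — the join is lossless.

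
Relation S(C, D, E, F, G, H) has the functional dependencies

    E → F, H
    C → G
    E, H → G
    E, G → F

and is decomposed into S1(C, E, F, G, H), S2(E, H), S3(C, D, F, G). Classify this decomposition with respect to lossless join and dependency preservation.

lossy but dependency-preserving

Lossless test (chase): Rows 1 and 2 agree on E; apply E→F, H and equate their F, H entries. Rows 1 and 2 agree on E, H; apply E, H→G and equate their G entries. No row becomes fully distinguished — the join is lossy.
Dependency preservation: every FD's attributes lie within a single fragment, so each can be enforced locally — preserved.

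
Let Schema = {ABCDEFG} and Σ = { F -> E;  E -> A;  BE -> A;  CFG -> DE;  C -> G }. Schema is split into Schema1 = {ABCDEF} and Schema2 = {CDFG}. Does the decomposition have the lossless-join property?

Yes

Common attributes: Schema1 ∩ Schema2 = {CDF}.
Closure of {CDF}: F → E applies, adding E; E → A applies, adding A; C → G applies, adding G. So (CDF)⁺ = {ACDEFG}.
This closure contains every attribute of Schema2, so Schema1 ∩ Schema2 → Schema2. The join is lossless.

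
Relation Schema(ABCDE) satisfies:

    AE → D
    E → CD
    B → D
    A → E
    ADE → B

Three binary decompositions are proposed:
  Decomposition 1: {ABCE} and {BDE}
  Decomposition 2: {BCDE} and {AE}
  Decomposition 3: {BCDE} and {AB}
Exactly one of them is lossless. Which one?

Decomposition 1: common = {BE}, closure = {BCDE} → lossless.
Decomposition 2: common = {E}, closure = {CDE} → lossy.
Decomposition 3: common = {B}, closure = {BD} → lossy.

Decomposition 1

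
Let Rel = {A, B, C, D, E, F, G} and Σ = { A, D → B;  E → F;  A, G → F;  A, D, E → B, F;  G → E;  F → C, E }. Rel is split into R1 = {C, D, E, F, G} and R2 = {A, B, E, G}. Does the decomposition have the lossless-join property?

Common attributes: R1 ∩ R2 = {E, G}.
Closure of {E, G}: E → F applies, adding F; F → C, E applies, adding C. So (E, G)⁺ = {C, E, F, G}.
The closure contains neither all of R1 = {C, D, E, F, G} nor all of R2 = {A, B, E, G}, so the common attributes are not a superkey of either fragment. The join is lossy.

No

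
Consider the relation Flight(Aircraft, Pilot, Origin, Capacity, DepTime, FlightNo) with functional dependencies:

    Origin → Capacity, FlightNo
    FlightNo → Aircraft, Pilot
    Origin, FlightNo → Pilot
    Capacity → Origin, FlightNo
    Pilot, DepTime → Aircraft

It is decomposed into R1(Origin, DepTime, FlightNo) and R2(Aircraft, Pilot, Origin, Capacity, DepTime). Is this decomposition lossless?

Yes

Common attributes: R1 ∩ R2 = {Origin, DepTime}.
Closure of {Origin, DepTime}: Origin → Capacity, FlightNo applies, adding Capacity, FlightNo; FlightNo → Aircraft, Pilot applies, adding Aircraft, Pilot. So (Origin, DepTime)⁺ = {Aircraft, Pilot, Origin, Capacity, DepTime, FlightNo}.
This closure contains every attribute of R1, so R1 ∩ R2 → R1. The join is lossless.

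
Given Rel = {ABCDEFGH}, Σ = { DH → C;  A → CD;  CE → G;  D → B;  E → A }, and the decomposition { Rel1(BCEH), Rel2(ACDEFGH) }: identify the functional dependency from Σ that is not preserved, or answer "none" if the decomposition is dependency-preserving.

Check D → B: no single fragment contains all of {BD}, and the restricted closure of {D} across the fragments never reaches {B}.
DH → C is preserved.
A → CD is preserved.
CE → G is preserved.
E → A is preserved.

D → B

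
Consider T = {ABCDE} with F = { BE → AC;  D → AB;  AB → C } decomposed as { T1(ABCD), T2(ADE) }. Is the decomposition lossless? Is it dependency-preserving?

lossless but not dependency-preserving

Lossless test: (AD)⁺ = {ABCD}, which contains all of one fragment — lossless.
Dependency preservation: the restricted closure of {BE} across the fragments never reaches {AC}, so BE → AC cannot be enforced without a join — not preserved.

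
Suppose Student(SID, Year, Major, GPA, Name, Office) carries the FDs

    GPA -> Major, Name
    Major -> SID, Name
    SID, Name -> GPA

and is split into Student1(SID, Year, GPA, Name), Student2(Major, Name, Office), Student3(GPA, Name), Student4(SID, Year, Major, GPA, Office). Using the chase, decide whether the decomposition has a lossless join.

Yes

Chase test. Columns are SID, Year, Major, GPA, Name, Office; row i has aⱼ where attribute j ∈ Studenti, else bᵢⱼ.
Initial tableau (one row per fragment):
  row 1: a1 a2 b13 a4 a5 b16
  row 2: b21 b22 a3 b24 a5 a6
  row 3: b31 b32 b33 a4 a5 b36
  row 4: a1 a2 a3 a4 b45 a6
Rows 1 and 3 agree on GPA; apply GPA→Major, Name and equate their Major, Name entries.
Rows 1 and 4 agree on GPA; apply GPA→Major, Name and equate their Major, Name entries.
Rows 1 and 2 agree on Major; apply Major→SID, Name and equate their SID, Name entries.
Rows 1 and 3 agree on Major; apply Major→SID, Name and equate their SID, Name entries.
Rows 1 and 2 agree on SID, Name; apply SID, Name→GPA and equate their GPA entries.
Row 4 is now all distinguished symbols — the join is lossless.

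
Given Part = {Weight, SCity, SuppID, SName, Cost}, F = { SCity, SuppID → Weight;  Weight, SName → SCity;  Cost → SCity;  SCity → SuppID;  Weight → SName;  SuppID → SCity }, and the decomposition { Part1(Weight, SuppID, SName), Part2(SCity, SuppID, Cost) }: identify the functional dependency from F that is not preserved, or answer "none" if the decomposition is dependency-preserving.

none

SCity, SuppID → Weight: restricted closure across fragments reaches Weight.
Weight, SName → SCity: restricted closure across fragments reaches SCity.
Cost → SCity lies within Part2.
SCity → SuppID lies within Part2.
Weight → SName lies within Part1.
SuppID → SCity lies within Part2.
Every dependency is enforceable on the fragments, so the decomposition is dependency-preserving.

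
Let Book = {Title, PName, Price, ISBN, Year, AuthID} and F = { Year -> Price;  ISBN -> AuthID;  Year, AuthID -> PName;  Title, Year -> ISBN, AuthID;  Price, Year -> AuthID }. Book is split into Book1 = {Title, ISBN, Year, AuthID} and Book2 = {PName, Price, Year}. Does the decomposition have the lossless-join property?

Yes

Common attributes: Book1 ∩ Book2 = {Year}.
Closure of {Year}: Year → Price applies, adding Price; Price, Year → AuthID applies, adding AuthID; Year, AuthID → PName applies, adding PName. So (Year)⁺ = {PName, Price, Year, AuthID}.
This closure contains every attribute of Book2, so Book1 ∩ Book2 → Book2. The join is lossless.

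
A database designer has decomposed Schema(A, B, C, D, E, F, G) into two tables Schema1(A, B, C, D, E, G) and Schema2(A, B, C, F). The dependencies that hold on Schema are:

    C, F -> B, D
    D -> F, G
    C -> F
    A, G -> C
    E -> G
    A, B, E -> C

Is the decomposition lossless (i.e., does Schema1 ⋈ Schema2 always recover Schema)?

Common attributes: Schema1 ∩ Schema2 = {A, B, C}.
Closure of {A, B, C}: C → F applies, adding F; C, F → B, D applies, adding D; D → F, G applies, adding G. So (A, B, C)⁺ = {A, B, C, D, F, G}.
This closure contains every attribute of Schema2, so Schema1 ∩ Schema2 → Schema2. The join is lossless.

Yes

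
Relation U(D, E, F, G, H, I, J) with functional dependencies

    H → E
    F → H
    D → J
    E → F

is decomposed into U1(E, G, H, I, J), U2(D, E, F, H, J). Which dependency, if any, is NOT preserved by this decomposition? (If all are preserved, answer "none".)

H → E lies within U1.
F → H lies within U2.
D → J lies within U2.
E → F lies within U2.
Every dependency is enforceable on the fragments, so the decomposition is dependency-preserving.

none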